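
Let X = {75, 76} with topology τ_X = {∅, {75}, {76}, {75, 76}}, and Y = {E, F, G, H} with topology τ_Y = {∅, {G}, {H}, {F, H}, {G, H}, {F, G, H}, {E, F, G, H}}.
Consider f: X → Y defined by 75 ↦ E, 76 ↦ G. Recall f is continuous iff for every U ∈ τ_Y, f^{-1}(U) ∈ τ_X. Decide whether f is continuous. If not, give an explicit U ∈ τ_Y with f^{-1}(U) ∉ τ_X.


f IS continuous.

Compute f^{-1}(U) for each U ∈ τ_Y:
  U = ∅: f^{-1}(U) = ∅ ∈ τ_X ✓.
  U = {G}: f^{-1}(U) = {76} ∈ τ_X ✓.
  U = {H}: f^{-1}(U) = ∅ ∈ τ_X ✓.
  U = {F, H}: f^{-1}(U) = ∅ ∈ τ_X ✓.
  U = {G, H}: f^{-1}(U) = {76} ∈ τ_X ✓.
  U = {F, G, H}: f^{-1}(U) = {76} ∈ τ_X ✓.
  U = {E, F, G, H}: f^{-1}(U) = {75, 76} ∈ τ_X ✓.
Every preimage lies in τ_X, so f IS continuous.


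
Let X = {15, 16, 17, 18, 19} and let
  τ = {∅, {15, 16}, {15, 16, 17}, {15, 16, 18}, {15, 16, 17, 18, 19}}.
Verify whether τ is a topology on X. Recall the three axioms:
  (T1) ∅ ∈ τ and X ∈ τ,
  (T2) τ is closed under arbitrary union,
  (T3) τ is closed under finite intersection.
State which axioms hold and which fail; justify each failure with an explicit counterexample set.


τ is NOT a topology on X.

Axiom (T1): ∅ ∈ τ? Yes; X ∈ τ? Yes.
Axiom (T2/T3): check pairwise unions and intersections of members of τ.
Counterexample for (T2): {15, 16, 17} ∪ {15, 16, 18} = {15, 16, 17, 18} ∉ τ. Therefore τ is NOT a topology.


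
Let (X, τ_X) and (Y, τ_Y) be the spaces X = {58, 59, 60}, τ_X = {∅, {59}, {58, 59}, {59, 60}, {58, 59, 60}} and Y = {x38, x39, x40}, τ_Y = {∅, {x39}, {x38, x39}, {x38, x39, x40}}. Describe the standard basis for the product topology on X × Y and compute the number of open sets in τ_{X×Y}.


Basis B = {∅ × ∅, {59} × {x39}, {58, 59} × {x39}, {59} × {x38, x39}, {59, 60} × {x39}, {58, 59, 60} × {x39}, {59} × {x38, x39, x40}, {58, 59} × {x38, x39}, {59, 60} × {x38, x39}, {58, 59} × {x38, x39, x40}, {58, 59, 60} × {x38, x39}, {59, 60} × {x38, x39, x40}, {58, 59, 60} × {x38, x39, x40}}; |τ_{X×Y}| = 30.

Enumerate products U × V with U ∈ τ_X, V ∈ τ_Y (deduplicated):
  ∅ × ∅ = {} (∅)
  {59} × {x39} = {(59,x39)}
  {58, 59} × {x39} = {(58,x39), (59,x39)}
  {59} × {x38, x39} = {(59,x38), (59,x39)}
  {59, 60} × {x39} = {(59,x39), (60,x39)}
  {58, 59, 60} × {x39} = {(58,x39), (59,x39), (60,x39)}
  {59} × {x38, x39, x40} = {(59,x38), (59,x39), (59,x40)}
  {58, 59} × {x38, x39} = {(58,x38), (58,x39), (59,x38), (59,x39)}
  {59, 60} × {x38, x39} = {(59,x38), (59,x39), (60,x38), (60,x39)}
  {58, 59} × {x38, x39, x40} = {(58,x38), (58,x39), (58,x40), (59,x38), (59,x39), (59,x40)}
  {58, 59, 60} × {x38, x39} = {(58,x38), (58,x39), (59,x38), (59,x39), (60,x38), (60,x39)}
  {59, 60} × {x38, x39, x40} = {(59,x38), (59,x39), (59,x40), (60,x38), (60,x39), (60,x40)}
  {58, 59, 60} × {x38, x39, x40} = {(58,x38), (58,x39), (58,x40), (59,x38), (59,x39), (59,x40), (60,x38), (60,x39), (60,x40)}
These 13 distinct sets form the basis B.
Close under arbitrary unions to get τ_{X×Y}; counting gives |τ_{X×Y}| = 30.


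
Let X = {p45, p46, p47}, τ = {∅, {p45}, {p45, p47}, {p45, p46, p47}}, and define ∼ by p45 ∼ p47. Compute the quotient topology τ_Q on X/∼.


X/∼ = {[p45=p47], [p46]}; |τ_Q| = 3.

Equivalence classes: [p45=p47], [p46].
Quotient map π: X → X/∼ sends p45 ↦ [p45=p47], p46 ↦ [p46], p47 ↦ [p45=p47].
For each subset V ⊆ X/∼, compute π^{-1}(V) ⊆ X and check whether π^{-1}(V) ∈ τ. V is open in τ_Q iff π^{-1}(V) ∈ τ.
  V = {}: π^{-1}(V) = ∅ ∈ τ ✓.
  V = {[p45=p47]}: π^{-1}(V) = {p45, p47} ∈ τ ✓.
  V = {[p46]}: π^{-1}(V) = {p46} ∉ τ ✗.
  V = {[p45=p47], [p46]}: π^{-1}(V) = {p45, p46, p47} ∈ τ ✓.
Open sets in the quotient: τ_Q = {{}, {[p45=p47]}, {[p45=p47], [p46]}} (3 elements).


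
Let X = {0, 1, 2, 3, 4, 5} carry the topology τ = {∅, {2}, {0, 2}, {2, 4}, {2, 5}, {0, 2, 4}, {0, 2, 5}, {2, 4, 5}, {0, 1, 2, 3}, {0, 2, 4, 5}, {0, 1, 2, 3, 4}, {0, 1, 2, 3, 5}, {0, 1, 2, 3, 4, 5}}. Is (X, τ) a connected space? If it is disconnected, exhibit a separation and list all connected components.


(X, τ) is connected.

Find clopen sets (U ∈ τ with X ∖ U ∈ τ):
  U = ∅, X ∖ U = {0, 1, 2, 3, 4, 5} — both open, so U is clopen.
  U = {0, 1, 2, 3, 4, 5}, X ∖ U = ∅ — both open, so U is clopen.
Only trivial clopens (∅ and X) exist, so (X, τ) is connected.
Compute connected components by grouping points that agree on all clopens:
  component: {0, 1, 2, 3, 4, 5}


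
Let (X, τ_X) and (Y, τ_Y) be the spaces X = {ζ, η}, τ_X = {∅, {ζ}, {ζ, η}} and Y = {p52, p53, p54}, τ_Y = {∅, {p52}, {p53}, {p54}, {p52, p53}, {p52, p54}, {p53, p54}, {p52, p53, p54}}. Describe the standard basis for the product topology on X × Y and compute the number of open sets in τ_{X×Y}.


Basis B = {∅ × ∅, {ζ} × {p52}, {ζ} × {p53}, {ζ} × {p54}, {ζ} × {p52, p53}, {ζ} × {p52, p54}, {ζ, η} × {p52}, {ζ} × {p53, p54}, {ζ, η} × {p53}, {ζ, η} × {p54}, {ζ} × {p52, p53, p54}, {ζ, η} × {p52, p53}, {ζ, η} × {p52, p54}, {ζ, η} × {p53, p54}, {ζ, η} × {p52, p53, p54}}; |τ_{X×Y}| = 27.

Enumerate products U × V with U ∈ τ_X, V ∈ τ_Y (deduplicated):
  ∅ × ∅ = {} (∅)
  {ζ} × {p52} = {(ζ,p52)}
  {ζ} × {p53} = {(ζ,p53)}
  {ζ} × {p54} = {(ζ,p54)}
  {ζ} × {p52, p53} = {(ζ,p52), (ζ,p53)}
  {ζ} × {p52, p54} = {(ζ,p52), (ζ,p54)}
  {ζ, η} × {p52} = {(ζ,p52), (η,p52)}
  {ζ} × {p53, p54} = {(ζ,p53), (ζ,p54)}
  {ζ, η} × {p53} = {(ζ,p53), (η,p53)}
  {ζ, η} × {p54} = {(ζ,p54), (η,p54)}
  {ζ} × {p52, p53, p54} = {(ζ,p52), (ζ,p53), (ζ,p54)}
  {ζ, η} × {p52, p53} = {(ζ,p52), (ζ,p53), (η,p52), (η,p53)}
  {ζ, η} × {p52, p54} = {(ζ,p52), (ζ,p54), (η,p52), (η,p54)}
  {ζ, η} × {p53, p54} = {(ζ,p53), (ζ,p54), (η,p53), (η,p54)}
  {ζ, η} × {p52, p53, p54} = {(ζ,p52), (ζ,p53), (ζ,p54), (η,p52), (η,p53), (η,p54)}
These 15 distinct sets form the basis B.
Close under arbitrary unions to get τ_{X×Y}; counting gives |τ_{X×Y}| = 27.


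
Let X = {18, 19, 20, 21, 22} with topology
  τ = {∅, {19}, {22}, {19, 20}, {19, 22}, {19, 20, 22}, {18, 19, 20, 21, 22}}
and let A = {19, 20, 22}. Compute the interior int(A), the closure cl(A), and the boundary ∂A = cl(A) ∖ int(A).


int(A) = {19, 20, 22}, cl(A) = {18, 19, 20, 21, 22}, ∂A = {18, 21}.

Closed sets in (X, τ) are complements of opens:
  closed(X, τ) = {∅, {18, 21}, {18, 20, 21}, {18, 21, 22}, {18, 19, 20, 21}, {18, 20, 21, 22}, {18, 19, 20, 21, 22}}.
int(A) = ⋃ {U ∈ τ : U ⊆ A}. Opens contained in A: ∅, {19}, {22}, {19, 20}, {19, 22}, {19, 20, 22}.
Taking the union of these: int(A) = {19, 20, 22}.
cl(A) = ⋂ {C closed : A ⊆ C}. Closed sets containing A: {18, 19, 20, 21, 22}.
Intersecting these: cl(A) = {18, 19, 20, 21, 22}.
∂A = cl(A) ∖ int(A) = {18, 19, 20, 21, 22} ∖ {19, 20, 22} = {18, 21}.


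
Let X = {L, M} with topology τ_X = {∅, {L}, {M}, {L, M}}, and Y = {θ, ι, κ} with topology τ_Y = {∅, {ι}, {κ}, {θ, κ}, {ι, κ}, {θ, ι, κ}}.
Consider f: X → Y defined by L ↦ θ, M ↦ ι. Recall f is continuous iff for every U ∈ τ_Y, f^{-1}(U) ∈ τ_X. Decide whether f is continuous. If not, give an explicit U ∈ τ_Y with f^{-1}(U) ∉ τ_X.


f IS continuous.

Compute f^{-1}(U) for each U ∈ τ_Y:
  U = ∅: f^{-1}(U) = ∅ ∈ τ_X ✓.
  U = {ι}: f^{-1}(U) = {M} ∈ τ_X ✓.
  U = {κ}: f^{-1}(U) = ∅ ∈ τ_X ✓.
  U = {θ, κ}: f^{-1}(U) = {L} ∈ τ_X ✓.
  U = {ι, κ}: f^{-1}(U) = {M} ∈ τ_X ✓.
  U = {θ, ι, κ}: f^{-1}(U) = {L, M} ∈ τ_X ✓.
Every preimage lies in τ_X, so f IS continuous.


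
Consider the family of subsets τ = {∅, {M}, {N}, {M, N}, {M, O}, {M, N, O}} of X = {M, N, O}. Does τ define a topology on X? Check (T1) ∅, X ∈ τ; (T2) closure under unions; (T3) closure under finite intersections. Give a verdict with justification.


τ IS a topology on X.

Axiom (T1): ∅ ∈ τ? Yes; X ∈ τ? Yes.
Axiom (T2/T3): check pairwise unions and intersections of members of τ.
All pairwise intersections and unions checked — each lies in τ. Therefore τ satisfies (T1), (T2), (T3): it IS a topology on X.


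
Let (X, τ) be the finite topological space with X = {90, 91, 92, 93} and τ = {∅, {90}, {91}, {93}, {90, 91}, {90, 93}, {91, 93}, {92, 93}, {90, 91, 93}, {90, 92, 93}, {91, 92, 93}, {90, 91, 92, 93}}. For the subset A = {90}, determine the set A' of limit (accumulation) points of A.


A' = ∅

For each x ∈ X, list the open sets U ∈ τ with x ∈ U, then check whether U ∩ (A ∖ {x}) ≠ ∅ for every such U.
  x = 90: open {90} ∋ x has {90} ∩ (A ∖ {90}) = ∅, so x is NOT a limit point.
  x = 91: open {91} ∋ x has {91} ∩ (A ∖ {91}) = ∅, so x is NOT a limit point.
  x = 92: open {92, 93} ∋ x has {92, 93} ∩ (A ∖ {92}) = ∅, so x is NOT a limit point.
  x = 93: open {93} ∋ x has {93} ∩ (A ∖ {93}) = ∅, so x is NOT a limit point.
Collecting: A' = ∅.


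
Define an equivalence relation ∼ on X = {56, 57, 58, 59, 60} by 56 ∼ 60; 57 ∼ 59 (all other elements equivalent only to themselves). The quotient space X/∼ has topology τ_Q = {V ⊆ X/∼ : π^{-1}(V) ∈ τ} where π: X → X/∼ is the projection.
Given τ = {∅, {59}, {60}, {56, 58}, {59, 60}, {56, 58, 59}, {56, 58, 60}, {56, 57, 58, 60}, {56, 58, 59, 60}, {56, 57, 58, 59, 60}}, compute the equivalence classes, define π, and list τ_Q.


X/∼ = {[56=60], [57=59], [58]}; |τ_Q| = 3.

Equivalence classes: [56=60], [57=59], [58].
Quotient map π: X → X/∼ sends 56 ↦ [56=60], 57 ↦ [57=59], 58 ↦ [58], 59 ↦ [57=59], 60 ↦ [56=60].
For each subset V ⊆ X/∼, compute π^{-1}(V) ⊆ X and check whether π^{-1}(V) ∈ τ. V is open in τ_Q iff π^{-1}(V) ∈ τ.
  V = {}: π^{-1}(V) = ∅ ∈ τ ✓.
  V = {[56=60]}: π^{-1}(V) = {56, 60} ∉ τ ✗.
  V = {[57=59]}: π^{-1}(V) = {57, 59} ∉ τ ✗.
  V = {[56=60], [57=59]}: π^{-1}(V) = {56, 57, 59, 60} ∉ τ ✗.
  V = {[58]}: π^{-1}(V) = {58} ∉ τ ✗.
  V = {[56=60], [58]}: π^{-1}(V) = {56, 58, 60} ∈ τ ✓.
  V = {[57=59], [58]}: π^{-1}(V) = {57, 58, 59} ∉ τ ✗.
  V = {[56=60], [57=59], [58]}: π^{-1}(V) = {56, 57, 58, 59, 60} ∈ τ ✓.
Open sets in the quotient: τ_Q = {{}, {[56=60], [58]}, {[56=60], [57=59], [58]}} (3 elements).


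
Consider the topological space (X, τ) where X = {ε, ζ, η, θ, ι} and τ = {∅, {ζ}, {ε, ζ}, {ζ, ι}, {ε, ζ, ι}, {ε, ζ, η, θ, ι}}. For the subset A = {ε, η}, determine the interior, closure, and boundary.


int(A) = ∅, cl(A) = {ε, η, θ}, ∂A = {ε, η, θ}.

Closed sets in (X, τ) are complements of opens:
  closed(X, τ) = {∅, {η, θ}, {ε, η, θ}, {η, θ, ι}, {ε, η, θ, ι}, {ε, ζ, η, θ, ι}}.
int(A) = ⋃ {U ∈ τ : U ⊆ A}. Opens contained in A: ∅.
Taking the union of these: int(A) = ∅.
cl(A) = ⋂ {C closed : A ⊆ C}. Closed sets containing A: {ε, η, θ}, {ε, η, θ, ι}, {ε, ζ, η, θ, ι}.
Intersecting these: cl(A) = {ε, η, θ}.
∂A = cl(A) ∖ int(A) = {ε, η, θ} ∖ ∅ = {ε, η, θ}.


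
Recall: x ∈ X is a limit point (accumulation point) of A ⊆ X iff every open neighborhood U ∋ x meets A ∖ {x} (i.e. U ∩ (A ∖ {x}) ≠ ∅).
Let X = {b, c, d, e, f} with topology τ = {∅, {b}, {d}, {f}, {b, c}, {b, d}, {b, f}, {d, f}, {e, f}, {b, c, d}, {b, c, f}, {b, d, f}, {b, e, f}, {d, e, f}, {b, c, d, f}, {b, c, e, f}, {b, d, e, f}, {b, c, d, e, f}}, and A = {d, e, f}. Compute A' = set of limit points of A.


A' = {e}

For each x ∈ X, list the open sets U ∈ τ with x ∈ U, then check whether U ∩ (A ∖ {x}) ≠ ∅ for every such U.
  x = b: open {b} ∋ x has {b} ∩ (A ∖ {b}) = ∅, so x is NOT a limit point.
  x = c: open {b, c} ∋ x has {b, c} ∩ (A ∖ {c}) = ∅, so x is NOT a limit point.
  x = d: open {d} ∋ x has {d} ∩ (A ∖ {d}) = ∅, so x is NOT a limit point.
  x = e: opens ∋ x are {e, f}, {b, e, f}, {d, e, f}, {b, c, e, f}, {b, d, e, f}, {b, c, d, e, f}; each meets A ∖ {e}, so x IS a limit point.
  x = f: open {f} ∋ x has {f} ∩ (A ∖ {f}) = ∅, so x is NOT a limit point.
Collecting: A' = {e}.


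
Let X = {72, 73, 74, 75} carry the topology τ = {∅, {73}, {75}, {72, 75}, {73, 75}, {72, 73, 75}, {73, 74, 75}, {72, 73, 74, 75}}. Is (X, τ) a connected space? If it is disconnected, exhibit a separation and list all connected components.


(X, τ) is connected.

Find clopen sets (U ∈ τ with X ∖ U ∈ τ):
  U = ∅, X ∖ U = {72, 73, 74, 75} — both open, so U is clopen.
  U = {72, 73, 74, 75}, X ∖ U = ∅ — both open, so U is clopen.
Only trivial clopens (∅ and X) exist, so (X, τ) is connected.
Compute connected components by grouping points that agree on all clopens:
  component: {72, 73, 74, 75}


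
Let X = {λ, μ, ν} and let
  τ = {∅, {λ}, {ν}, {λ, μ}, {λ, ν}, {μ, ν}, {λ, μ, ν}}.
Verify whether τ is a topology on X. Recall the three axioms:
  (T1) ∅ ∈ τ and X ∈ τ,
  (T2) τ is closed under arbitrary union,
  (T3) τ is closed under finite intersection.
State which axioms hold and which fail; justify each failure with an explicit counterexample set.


τ is NOT a topology on X.

Axiom (T1): ∅ ∈ τ? Yes; X ∈ τ? Yes.
Axiom (T2/T3): check pairwise unions and intersections of members of τ.
Counterexample for (T3): {λ, μ} ∩ {μ, ν} = {μ} ∉ τ. Therefore τ is NOT a topology.


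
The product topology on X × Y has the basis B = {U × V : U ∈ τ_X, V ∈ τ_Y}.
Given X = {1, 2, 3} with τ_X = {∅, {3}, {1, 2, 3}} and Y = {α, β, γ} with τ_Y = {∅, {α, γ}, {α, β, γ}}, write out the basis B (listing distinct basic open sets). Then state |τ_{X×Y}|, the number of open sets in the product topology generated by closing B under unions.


Basis B = {∅ × ∅, {3} × {α, γ}, {3} × {α, β, γ}, {1, 2, 3} × {α, γ}, {1, 2, 3} × {α, β, γ}}; |τ_{X×Y}| = 6.

Enumerate products U × V with U ∈ τ_X, V ∈ τ_Y (deduplicated):
  ∅ × ∅ = {} (∅)
  {3} × {α, γ} = {(3,α), (3,γ)}
  {3} × {α, β, γ} = {(3,α), (3,β), (3,γ)}
  {1, 2, 3} × {α, γ} = {(1,α), (1,γ), (2,α), (2,γ), (3,α), (3,γ)}
  {1, 2, 3} × {α, β, γ} = {(1,α), (1,β), (1,γ), (2,α), (2,β), (2,γ), (3,α), (3,β), (3,γ)}
These 5 distinct sets form the basis B.
Close under arbitrary unions to get τ_{X×Y}; counting gives |τ_{X×Y}| = 6.


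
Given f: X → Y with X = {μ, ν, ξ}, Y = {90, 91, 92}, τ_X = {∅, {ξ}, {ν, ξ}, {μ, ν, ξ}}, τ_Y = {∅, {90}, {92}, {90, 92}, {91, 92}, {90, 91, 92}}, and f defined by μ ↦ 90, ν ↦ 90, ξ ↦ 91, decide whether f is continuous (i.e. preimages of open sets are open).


f is NOT continuous.

Compute f^{-1}(U) for each U ∈ τ_Y:
  U = ∅: f^{-1}(U) = ∅ ∈ τ_X ✓.
  U = {90}: f^{-1}(U) = {μ, ν} ∉ τ_X ✗.
  U = {92}: f^{-1}(U) = ∅ ∈ τ_X ✓.
  U = {90, 92}: f^{-1}(U) = {μ, ν} ∉ τ_X ✗.
  U = {91, 92}: f^{-1}(U) = {ξ} ∈ τ_X ✓.
  U = {90, 91, 92}: f^{-1}(U) = {μ, ν, ξ} ∈ τ_X ✓.
Found U = {90} with f^{-1}(U) = {μ, ν} not in τ_X. Therefore f is NOT continuous.


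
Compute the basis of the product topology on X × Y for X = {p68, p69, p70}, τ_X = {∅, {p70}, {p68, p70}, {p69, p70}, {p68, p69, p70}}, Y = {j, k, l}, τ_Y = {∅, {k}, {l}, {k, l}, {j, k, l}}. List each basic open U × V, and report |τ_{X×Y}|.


Basis B = {∅ × ∅, {p70} × {k}, {p70} × {l}, {p68, p70} × {k}, {p68, p70} × {l}, {p69, p70} × {k}, {p69, p70} × {l}, {p70} × {k, l}, {p68, p69, p70} × {k}, {p68, p69, p70} × {l}, {p70} × {j, k, l}, {p68, p70} × {k, l}, {p69, p70} × {k, l}, {p68, p70} × {j, k, l}, {p68, p69, p70} × {k, l}, {p69, p70} × {j, k, l}, {p68, p69, p70} × {j, k, l}}; |τ_{X×Y}| = 50.

Enumerate products U × V with U ∈ τ_X, V ∈ τ_Y (deduplicated):
  ∅ × ∅ = {} (∅)
  {p70} × {k} = {(p70,k)}
  {p70} × {l} = {(p70,l)}
  {p68, p70} × {k} = {(p68,k), (p70,k)}
  {p68, p70} × {l} = {(p68,l), (p70,l)}
  {p69, p70} × {k} = {(p69,k), (p70,k)}
  {p69, p70} × {l} = {(p69,l), (p70,l)}
  {p70} × {k, l} = {(p70,k), (p70,l)}
  {p68, p69, p70} × {k} = {(p68,k), (p69,k), (p70,k)}
  {p68, p69, p70} × {l} = {(p68,l), (p69,l), (p70,l)}
  {p70} × {j, k, l} = {(p70,j), (p70,k), (p70,l)}
  {p68, p70} × {k, l} = {(p68,k), (p68,l), (p70,k), (p70,l)}
  {p69, p70} × {k, l} = {(p69,k), (p69,l), (p70,k), (p70,l)}
  {p68, p70} × {j, k, l} = {(p68,j), (p68,k), (p68,l), (p70,j), (p70,k), (p70,l)}
  {p68, p69, p70} × {k, l} = {(p68,k), (p68,l), (p69,k), (p69,l), (p70,k), (p70,l)}
  {p69, p70} × {j, k, l} = {(p69,j), (p69,k), (p69,l), (p70,j), (p70,k), (p70,l)}
  {p68, p69, p70} × {j, k, l} = {(p68,j), (p68,k), (p68,l), (p69,j), (p69,k), (p69,l), (p70,j), (p70,k), (p70,l)}
These 17 distinct sets form the basis B.
Close under arbitrary unions to get τ_{X×Y}; counting gives |τ_{X×Y}| = 50.


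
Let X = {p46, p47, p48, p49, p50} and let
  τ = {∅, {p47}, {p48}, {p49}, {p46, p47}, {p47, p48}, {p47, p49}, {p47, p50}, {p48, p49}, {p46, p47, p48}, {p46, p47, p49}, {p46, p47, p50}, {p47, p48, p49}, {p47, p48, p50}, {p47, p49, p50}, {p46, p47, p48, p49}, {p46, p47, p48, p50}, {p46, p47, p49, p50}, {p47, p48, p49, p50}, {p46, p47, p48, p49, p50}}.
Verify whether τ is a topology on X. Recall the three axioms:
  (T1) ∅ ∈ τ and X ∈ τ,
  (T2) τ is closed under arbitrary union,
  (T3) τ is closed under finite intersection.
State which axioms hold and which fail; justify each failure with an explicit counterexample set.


τ IS a topology on X.

Axiom (T1): ∅ ∈ τ? Yes; X ∈ τ? Yes.
Axiom (T2/T3): check pairwise unions and intersections of members of τ.
All pairwise intersections and unions checked — each lies in τ. Therefore τ satisfies (T1), (T2), (T3): it IS a topology on X.


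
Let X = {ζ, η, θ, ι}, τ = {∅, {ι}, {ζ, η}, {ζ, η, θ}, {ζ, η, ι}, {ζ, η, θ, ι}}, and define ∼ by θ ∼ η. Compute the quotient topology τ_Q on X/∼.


X/∼ = {[ζ], [η=θ], [ι]}; |τ_Q| = 4.

Equivalence classes: [ζ], [η=θ], [ι].
Quotient map π: X → X/∼ sends ζ ↦ [ζ], η ↦ [η=θ], θ ↦ [η=θ], ι ↦ [ι].
For each subset V ⊆ X/∼, compute π^{-1}(V) ⊆ X and check whether π^{-1}(V) ∈ τ. V is open in τ_Q iff π^{-1}(V) ∈ τ.
  V = {}: π^{-1}(V) = ∅ ∈ τ ✓.
  V = {[ζ]}: π^{-1}(V) = {ζ} ∉ τ ✗.
  V = {[η=θ]}: π^{-1}(V) = {η, θ} ∉ τ ✗.
  V = {[ζ], [η=θ]}: π^{-1}(V) = {ζ, η, θ} ∈ τ ✓.
  V = {[ι]}: π^{-1}(V) = {ι} ∈ τ ✓.
  V = {[ζ], [ι]}: π^{-1}(V) = {ζ, ι} ∉ τ ✗.
  V = {[η=θ], [ι]}: π^{-1}(V) = {η, θ, ι} ∉ τ ✗.
  V = {[ζ], [η=θ], [ι]}: π^{-1}(V) = {ζ, η, θ, ι} ∈ τ ✓.
Open sets in the quotient: τ_Q = {{}, {[ζ], [η=θ]}, {[ι]}, {[ζ], [η=θ], [ι]}} (4 elements).


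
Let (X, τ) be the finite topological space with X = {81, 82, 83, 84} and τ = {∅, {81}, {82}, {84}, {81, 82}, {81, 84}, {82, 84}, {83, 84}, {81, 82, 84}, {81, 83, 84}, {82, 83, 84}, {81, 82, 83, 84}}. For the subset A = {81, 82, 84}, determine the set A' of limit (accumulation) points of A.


A' = {83}

For each x ∈ X, list the open sets U ∈ τ with x ∈ U, then check whether U ∩ (A ∖ {x}) ≠ ∅ for every such U.
  x = 81: open {81} ∋ x has {81} ∩ (A ∖ {81}) = ∅, so x is NOT a limit point.
  x = 82: open {82} ∋ x has {82} ∩ (A ∖ {82}) = ∅, so x is NOT a limit point.
  x = 83: opens ∋ x are {83, 84}, {81, 83, 84}, {82, 83, 84}, {81, 82, 83, 84}; each meets A ∖ {83}, so x IS a limit point.
  x = 84: open {84} ∋ x has {84} ∩ (A ∖ {84}) = ∅, so x is NOT a limit point.
Collecting: A' = {83}.


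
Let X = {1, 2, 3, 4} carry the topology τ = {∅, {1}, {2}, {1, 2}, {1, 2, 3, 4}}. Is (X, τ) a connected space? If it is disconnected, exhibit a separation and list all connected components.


(X, τ) is connected.

Find clopen sets (U ∈ τ with X ∖ U ∈ τ):
  U = ∅, X ∖ U = {1, 2, 3, 4} — both open, so U is clopen.
  U = {1, 2, 3, 4}, X ∖ U = ∅ — both open, so U is clopen.
Only trivial clopens (∅ and X) exist, so (X, τ) is connected.
Compute connected components by grouping points that agree on all clopens:
  component: {1, 2, 3, 4}


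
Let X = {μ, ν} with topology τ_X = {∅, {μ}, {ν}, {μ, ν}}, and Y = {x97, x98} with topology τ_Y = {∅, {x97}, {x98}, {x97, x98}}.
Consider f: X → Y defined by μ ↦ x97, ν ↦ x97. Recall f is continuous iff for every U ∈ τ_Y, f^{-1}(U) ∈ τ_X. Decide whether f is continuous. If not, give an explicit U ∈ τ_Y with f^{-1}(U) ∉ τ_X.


f IS continuous.

Compute f^{-1}(U) for each U ∈ τ_Y:
  U = ∅: f^{-1}(U) = ∅ ∈ τ_X ✓.
  U = {x97}: f^{-1}(U) = {μ, ν} ∈ τ_X ✓.
  U = {x98}: f^{-1}(U) = ∅ ∈ τ_X ✓.
  U = {x97, x98}: f^{-1}(U) = {μ, ν} ∈ τ_X ✓.
Every preimage lies in τ_X, so f IS continuous.


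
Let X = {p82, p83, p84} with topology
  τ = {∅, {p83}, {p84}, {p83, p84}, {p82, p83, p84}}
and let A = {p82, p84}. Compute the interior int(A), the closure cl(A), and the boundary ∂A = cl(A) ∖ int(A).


int(A) = {p84}, cl(A) = {p82, p84}, ∂A = {p82}.

Closed sets in (X, τ) are complements of opens:
  closed(X, τ) = {∅, {p82}, {p82, p83}, {p82, p84}, {p82, p83, p84}}.
int(A) = ⋃ {U ∈ τ : U ⊆ A}. Opens contained in A: ∅, {p84}.
Taking the union of these: int(A) = {p84}.
cl(A) = ⋂ {C closed : A ⊆ C}. Closed sets containing A: {p82, p84}, {p82, p83, p84}.
Intersecting these: cl(A) = {p82, p84}.
∂A = cl(A) ∖ int(A) = {p82, p84} ∖ {p84} = {p82}.


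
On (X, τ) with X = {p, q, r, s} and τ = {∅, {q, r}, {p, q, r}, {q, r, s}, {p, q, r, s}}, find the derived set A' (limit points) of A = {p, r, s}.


A' = {p, q, s}

For each x ∈ X, list the open sets U ∈ τ with x ∈ U, then check whether U ∩ (A ∖ {x}) ≠ ∅ for every such U.
  x = p: opens ∋ x are {p, q, r}, {p, q, r, s}; each meets A ∖ {p}, so x IS a limit point.
  x = q: opens ∋ x are {q, r}, {p, q, r}, {q, r, s}, {p, q, r, s}; each meets A ∖ {q}, so x IS a limit point.
  x = r: open {q, r} ∋ x has {q, r} ∩ (A ∖ {r}) = ∅, so x is NOT a limit point.
  x = s: opens ∋ x are {q, r, s}, {p, q, r, s}; each meets A ∖ {s}, so x IS a limit point.
Collecting: A' = {p, q, s}.


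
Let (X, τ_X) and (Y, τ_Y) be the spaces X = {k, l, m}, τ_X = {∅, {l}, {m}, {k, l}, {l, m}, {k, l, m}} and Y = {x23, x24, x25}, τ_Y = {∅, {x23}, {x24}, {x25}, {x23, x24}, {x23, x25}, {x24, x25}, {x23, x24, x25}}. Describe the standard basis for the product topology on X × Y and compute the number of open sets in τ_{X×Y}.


Basis B = {∅ × ∅, {l} × {x23}, {l} × {x24}, {l} × {x25}, {m} × {x23}, {m} × {x24}, {m} × {x25}, {k, l} × {x23}, {k, l} × {x24}, {k, l} × {x25}, {l} × {x23, x24}, {l} × {x23, x25}, {l, m} × {x23}, {l} × {x24, x25}, {l, m} × {x24}, {l, m} × {x25}, {m} × {x23, x24}, {m} × {x23, x25}, {m} × {x24, x25}, {k, l, m} × {x23}, {k, l, m} × {x24}, {k, l, m} × {x25}, {l} × {x23, x24, x25}, {m} × {x23, x24, x25}, {k, l} × {x23, x24}, {k, l} × {x23, x25}, {k, l} × {x24, x25}, {l, m} × {x23, x24}, {l, m} × {x23, x25}, {l, m} × {x24, x25}, {k, l} × {x23, x24, x25}, {k, l, m} × {x23, x24}, {k, l, m} × {x23, x25}, {k, l, m} × {x24, x25}, {l, m} × {x23, x24, x25}, {k, l, m} × {x23, x24, x25}}; |τ_{X×Y}| = 216.

Enumerate products U × V with U ∈ τ_X, V ∈ τ_Y (deduplicated):
  ∅ × ∅ = {} (∅)
  {l} × {x23} = {(l,x23)}
  {l} × {x24} = {(l,x24)}
  {l} × {x25} = {(l,x25)}
  {m} × {x23} = {(m,x23)}
  {m} × {x24} = {(m,x24)}
  {m} × {x25} = {(m,x25)}
  {k, l} × {x23} = {(k,x23), (l,x23)}
  {k, l} × {x24} = {(k,x24), (l,x24)}
  {k, l} × {x25} = {(k,x25), (l,x25)}
  {l} × {x23, x24} = {(l,x23), (l,x24)}
  {l} × {x23, x25} = {(l,x23), (l,x25)}
  {l, m} × {x23} = {(l,x23), (m,x23)}
  {l} × {x24, x25} = {(l,x24), (l,x25)}
  {l, m} × {x24} = {(l,x24), (m,x24)}
  {l, m} × {x25} = {(l,x25), (m,x25)}
  {m} × {x23, x24} = {(m,x23), (m,x24)}
  {m} × {x23, x25} = {(m,x23), (m,x25)}
  {m} × {x24, x25} = {(m,x24), (m,x25)}
  {k, l, m} × {x23} = {(k,x23), (l,x23), (m,x23)}
  {k, l, m} × {x24} = {(k,x24), (l,x24), (m,x24)}
  {k, l, m} × {x25} = {(k,x25), (l,x25), (m,x25)}
  {l} × {x23, x24, x25} = {(l,x23), (l,x24), (l,x25)}
  {m} × {x23, x24, x25} = {(m,x23), (m,x24), (m,x25)}
  {k, l} × {x23, x24} = {(k,x23), (k,x24), (l,x23), (l,x24)}
  {k, l} × {x23, x25} = {(k,x23), (k,x25), (l,x23), (l,x25)}
  {k, l} × {x24, x25} = {(k,x24), (k,x25), (l,x24), (l,x25)}
  {l, m} × {x23, x24} = {(l,x23), (l,x24), (m,x23), (m,x24)}
  {l, m} × {x23, x25} = {(l,x23), (l,x25), (m,x23), (m,x25)}
  {l, m} × {x24, x25} = {(l,x24), (l,x25), (m,x24), (m,x25)}
  {k, l} × {x23, x24, x25} = {(k,x23), (k,x24), (k,x25), (l,x23), (l,x24), (l,x25)}
  {k, l, m} × {x23, x24} = {(k,x23), (k,x24), (l,x23), (l,x24), (m,x23), (m,x24)}
  {k, l, m} × {x23, x25} = {(k,x23), (k,x25), (l,x23), (l,x25), (m,x23), (m,x25)}
  {k, l, m} × {x24, x25} = {(k,x24), (k,x25), (l,x24), (l,x25), (m,x24), (m,x25)}
  {l, m} × {x23, x24, x25} = {(l,x23), (l,x24), (l,x25), (m,x23), (m,x24), (m,x25)}
  {k, l, m} × {x23, x24, x25} = {(k,x23), (k,x24), (k,x25), (l,x23), (l,x24), (l,x25), (m,x23), (m,x24), (m,x25)}
These 36 distinct sets form the basis B.
Close under arbitrary unions to get τ_{X×Y}; counting gives |τ_{X×Y}| = 216.


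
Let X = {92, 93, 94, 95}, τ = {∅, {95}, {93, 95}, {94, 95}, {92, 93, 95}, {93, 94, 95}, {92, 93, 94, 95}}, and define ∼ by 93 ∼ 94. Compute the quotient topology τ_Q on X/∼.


X/∼ = {[92], [93=94], [95]}; |τ_Q| = 4.

Equivalence classes: [92], [93=94], [95].
Quotient map π: X → X/∼ sends 92 ↦ [92], 93 ↦ [93=94], 94 ↦ [93=94], 95 ↦ [95].
For each subset V ⊆ X/∼, compute π^{-1}(V) ⊆ X and check whether π^{-1}(V) ∈ τ. V is open in τ_Q iff π^{-1}(V) ∈ τ.
  V = {}: π^{-1}(V) = ∅ ∈ τ ✓.
  V = {[92]}: π^{-1}(V) = {92} ∉ τ ✗.
  V = {[93=94]}: π^{-1}(V) = {93, 94} ∉ τ ✗.
  V = {[92], [93=94]}: π^{-1}(V) = {92, 93, 94} ∉ τ ✗.
  V = {[95]}: π^{-1}(V) = {95} ∈ τ ✓.
  V = {[92], [95]}: π^{-1}(V) = {92, 95} ∉ τ ✗.
  V = {[93=94], [95]}: π^{-1}(V) = {93, 94, 95} ∈ τ ✓.
  V = {[92], [93=94], [95]}: π^{-1}(V) = {92, 93, 94, 95} ∈ τ ✓.
Open sets in the quotient: τ_Q = {{}, {[95]}, {[93=94], [95]}, {[92], [93=94], [95]}} (4 elements).


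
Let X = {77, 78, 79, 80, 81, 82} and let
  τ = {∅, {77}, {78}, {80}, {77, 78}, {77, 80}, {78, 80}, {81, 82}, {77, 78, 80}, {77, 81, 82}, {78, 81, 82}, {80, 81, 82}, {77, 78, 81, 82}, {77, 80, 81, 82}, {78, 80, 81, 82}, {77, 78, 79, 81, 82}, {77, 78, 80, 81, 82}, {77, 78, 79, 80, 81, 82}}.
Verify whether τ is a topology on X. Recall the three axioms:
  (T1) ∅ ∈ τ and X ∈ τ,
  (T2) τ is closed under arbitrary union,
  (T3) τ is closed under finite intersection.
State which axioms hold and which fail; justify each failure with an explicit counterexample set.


τ IS a topology on X.

Axiom (T1): ∅ ∈ τ? Yes; X ∈ τ? Yes.
Axiom (T2/T3): check pairwise unions and intersections of members of τ.
All pairwise intersections and unions checked — each lies in τ. Therefore τ satisfies (T1), (T2), (T3): it IS a topology on X.


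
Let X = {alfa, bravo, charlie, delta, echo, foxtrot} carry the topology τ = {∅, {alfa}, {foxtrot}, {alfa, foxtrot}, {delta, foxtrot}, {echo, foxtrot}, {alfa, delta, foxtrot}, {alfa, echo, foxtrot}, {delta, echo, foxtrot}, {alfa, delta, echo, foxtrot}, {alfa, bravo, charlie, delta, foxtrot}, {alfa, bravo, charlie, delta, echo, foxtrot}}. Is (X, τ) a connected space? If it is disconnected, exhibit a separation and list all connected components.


(X, τ) is connected.

Find clopen sets (U ∈ τ with X ∖ U ∈ τ):
  U = ∅, X ∖ U = {alfa, bravo, charlie, delta, echo, foxtrot} — both open, so U is clopen.
  U = {alfa, bravo, charlie, delta, echo, foxtrot}, X ∖ U = ∅ — both open, so U is clopen.
Only trivial clopens (∅ and X) exist, so (X, τ) is connected.
Compute connected components by grouping points that agree on all clopens:
  component: {alfa, bravo, charlie, delta, echo, foxtrot}


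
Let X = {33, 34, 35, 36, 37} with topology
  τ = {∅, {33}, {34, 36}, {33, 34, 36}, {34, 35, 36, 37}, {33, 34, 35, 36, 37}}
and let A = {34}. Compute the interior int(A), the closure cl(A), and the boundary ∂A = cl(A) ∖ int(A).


int(A) = ∅, cl(A) = {34, 35, 36, 37}, ∂A = {34, 35, 36, 37}.

Closed sets in (X, τ) are complements of opens:
  closed(X, τ) = {∅, {33}, {35, 37}, {33, 35, 37}, {34, 35, 36, 37}, {33, 34, 35, 36, 37}}.
int(A) = ⋃ {U ∈ τ : U ⊆ A}. Opens contained in A: ∅.
Taking the union of these: int(A) = ∅.
cl(A) = ⋂ {C closed : A ⊆ C}. Closed sets containing A: {34, 35, 36, 37}, {33, 34, 35, 36, 37}.
Intersecting these: cl(A) = {34, 35, 36, 37}.
∂A = cl(A) ∖ int(A) = {34, 35, 36, 37} ∖ ∅ = {34, 35, 36, 37}.


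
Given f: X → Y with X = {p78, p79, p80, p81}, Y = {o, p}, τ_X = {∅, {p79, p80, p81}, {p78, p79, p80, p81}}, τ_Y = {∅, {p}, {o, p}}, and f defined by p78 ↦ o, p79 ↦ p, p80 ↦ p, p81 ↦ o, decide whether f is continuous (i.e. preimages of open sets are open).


f is NOT continuous.

Compute f^{-1}(U) for each U ∈ τ_Y:
  U = ∅: f^{-1}(U) = ∅ ∈ τ_X ✓.
  U = {p}: f^{-1}(U) = {p79, p80} ∉ τ_X ✗.
  U = {o, p}: f^{-1}(U) = {p78, p79, p80, p81} ∈ τ_X ✓.
Found U = {p} with f^{-1}(U) = {p79, p80} not in τ_X. Therefore f is NOT continuous.


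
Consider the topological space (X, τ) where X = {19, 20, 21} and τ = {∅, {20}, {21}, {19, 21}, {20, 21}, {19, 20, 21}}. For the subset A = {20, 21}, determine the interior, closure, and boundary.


int(A) = {20, 21}, cl(A) = {19, 20, 21}, ∂A = {19}.

Closed sets in (X, τ) are complements of opens:
  closed(X, τ) = {∅, {19}, {20}, {19, 20}, {19, 21}, {19, 20, 21}}.
int(A) = ⋃ {U ∈ τ : U ⊆ A}. Opens contained in A: ∅, {20}, {21}, {20, 21}.
Taking the union of these: int(A) = {20, 21}.
cl(A) = ⋂ {C closed : A ⊆ C}. Closed sets containing A: {19, 20, 21}.
Intersecting these: cl(A) = {19, 20, 21}.
∂A = cl(A) ∖ int(A) = {19, 20, 21} ∖ {20, 21} = {19}.


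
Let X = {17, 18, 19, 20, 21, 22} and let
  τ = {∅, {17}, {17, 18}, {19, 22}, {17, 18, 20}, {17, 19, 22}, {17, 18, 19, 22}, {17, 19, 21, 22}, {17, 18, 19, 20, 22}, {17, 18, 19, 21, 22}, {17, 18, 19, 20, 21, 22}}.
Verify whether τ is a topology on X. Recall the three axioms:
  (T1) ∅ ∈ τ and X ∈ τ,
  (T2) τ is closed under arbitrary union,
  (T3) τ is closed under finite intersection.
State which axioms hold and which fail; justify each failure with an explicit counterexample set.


τ IS a topology on X.

Axiom (T1): ∅ ∈ τ? Yes; X ∈ τ? Yes.
Axiom (T2/T3): check pairwise unions and intersections of members of τ.
All pairwise intersections and unions checked — each lies in τ. Therefore τ satisfies (T1), (T2), (T3): it IS a topology on X.


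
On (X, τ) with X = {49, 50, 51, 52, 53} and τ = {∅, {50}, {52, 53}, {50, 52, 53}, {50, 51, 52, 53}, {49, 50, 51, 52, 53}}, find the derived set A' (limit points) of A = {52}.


A' = {49, 51, 53}

For each x ∈ X, list the open sets U ∈ τ with x ∈ U, then check whether U ∩ (A ∖ {x}) ≠ ∅ for every such U.
  x = 49: opens ∋ x are {49, 50, 51, 52, 53}; each meets A ∖ {49}, so x IS a limit point.
  x = 50: open {50} ∋ x has {50} ∩ (A ∖ {50}) = ∅, so x is NOT a limit point.
  x = 51: opens ∋ x are {50, 51, 52, 53}, {49, 50, 51, 52, 53}; each meets A ∖ {51}, so x IS a limit point.
  x = 52: open {52, 53} ∋ x has {52, 53} ∩ (A ∖ {52}) = ∅, so x is NOT a limit point.
  x = 53: opens ∋ x are {52, 53}, {50, 52, 53}, {50, 51, 52, 53}, {49, 50, 51, 52, 53}; each meets A ∖ {53}, so x IS a limit point.
Collecting: A' = {49, 51, 53}.


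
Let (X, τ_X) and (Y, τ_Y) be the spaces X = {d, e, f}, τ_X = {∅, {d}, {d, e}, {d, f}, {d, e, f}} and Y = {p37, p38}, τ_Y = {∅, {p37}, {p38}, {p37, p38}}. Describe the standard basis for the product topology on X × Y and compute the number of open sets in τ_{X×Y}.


Basis B = {∅ × ∅, {d} × {p37}, {d} × {p38}, {d} × {p37, p38}, {d, e} × {p37}, {d, f} × {p37}, {d, e} × {p38}, {d, f} × {p38}, {d, e, f} × {p37}, {d, e, f} × {p38}, {d, e} × {p37, p38}, {d, f} × {p37, p38}, {d, e, f} × {p37, p38}}; |τ_{X×Y}| = 25.

Enumerate products U × V with U ∈ τ_X, V ∈ τ_Y (deduplicated):
  ∅ × ∅ = {} (∅)
  {d} × {p37} = {(d,p37)}
  {d} × {p38} = {(d,p38)}
  {d} × {p37, p38} = {(d,p37), (d,p38)}
  {d, e} × {p37} = {(d,p37), (e,p37)}
  {d, f} × {p37} = {(d,p37), (f,p37)}
  {d, e} × {p38} = {(d,p38), (e,p38)}
  {d, f} × {p38} = {(d,p38), (f,p38)}
  {d, e, f} × {p37} = {(d,p37), (e,p37), (f,p37)}
  {d, e, f} × {p38} = {(d,p38), (e,p38), (f,p38)}
  {d, e} × {p37, p38} = {(d,p37), (d,p38), (e,p37), (e,p38)}
  {d, f} × {p37, p38} = {(d,p37), (d,p38), (f,p37), (f,p38)}
  {d, e, f} × {p37, p38} = {(d,p37), (d,p38), (e,p37), (e,p38), (f,p37), (f,p38)}
These 13 distinct sets form the basis B.
Close under arbitrary unions to get τ_{X×Y}; counting gives |τ_{X×Y}| = 25.


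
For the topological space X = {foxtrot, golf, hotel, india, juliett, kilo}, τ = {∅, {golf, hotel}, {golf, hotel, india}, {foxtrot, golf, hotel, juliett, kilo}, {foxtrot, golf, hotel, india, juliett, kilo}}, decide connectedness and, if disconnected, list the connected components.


(X, τ) is connected.

Find clopen sets (U ∈ τ with X ∖ U ∈ τ):
  U = ∅, X ∖ U = {foxtrot, golf, hotel, india, juliett, kilo} — both open, so U is clopen.
  U = {foxtrot, golf, hotel, india, juliett, kilo}, X ∖ U = ∅ — both open, so U is clopen.
Only trivial clopens (∅ and X) exist, so (X, τ) is connected.
Compute connected components by grouping points that agree on all clopens:
  component: {foxtrot, golf, hotel, india, juliett, kilo}


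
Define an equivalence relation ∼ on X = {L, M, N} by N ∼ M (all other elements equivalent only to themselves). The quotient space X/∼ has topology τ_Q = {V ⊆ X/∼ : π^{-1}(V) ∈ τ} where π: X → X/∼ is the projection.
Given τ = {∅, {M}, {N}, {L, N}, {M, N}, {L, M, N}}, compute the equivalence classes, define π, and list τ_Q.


X/∼ = {[L], [M=N]}; |τ_Q| = 3.

Equivalence classes: [L], [M=N].
Quotient map π: X → X/∼ sends L ↦ [L], M ↦ [M=N], N ↦ [M=N].
For each subset V ⊆ X/∼, compute π^{-1}(V) ⊆ X and check whether π^{-1}(V) ∈ τ. V is open in τ_Q iff π^{-1}(V) ∈ τ.
  V = {}: π^{-1}(V) = ∅ ∈ τ ✓.
  V = {[L]}: π^{-1}(V) = {L} ∉ τ ✗.
  V = {[M=N]}: π^{-1}(V) = {M, N} ∈ τ ✓.
  V = {[L], [M=N]}: π^{-1}(V) = {L, M, N} ∈ τ ✓.
Open sets in the quotient: τ_Q = {{}, {[M=N]}, {[L], [M=N]}} (3 elements).


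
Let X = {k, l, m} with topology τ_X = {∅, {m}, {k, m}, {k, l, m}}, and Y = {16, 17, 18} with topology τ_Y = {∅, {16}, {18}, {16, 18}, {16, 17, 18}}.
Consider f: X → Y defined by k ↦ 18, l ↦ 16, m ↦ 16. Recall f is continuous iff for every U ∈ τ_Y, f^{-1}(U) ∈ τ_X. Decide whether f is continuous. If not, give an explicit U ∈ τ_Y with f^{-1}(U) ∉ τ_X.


f is NOT continuous.

Compute f^{-1}(U) for each U ∈ τ_Y:
  U = ∅: f^{-1}(U) = ∅ ∈ τ_X ✓.
  U = {16}: f^{-1}(U) = {l, m} ∉ τ_X ✗.
  U = {18}: f^{-1}(U) = {k} ∉ τ_X ✗.
  U = {16, 18}: f^{-1}(U) = {k, l, m} ∈ τ_X ✓.
  U = {16, 17, 18}: f^{-1}(U) = {k, l, m} ∈ τ_X ✓.
Found U = {16} with f^{-1}(U) = {l, m} not in τ_X. Therefore f is NOT continuous.


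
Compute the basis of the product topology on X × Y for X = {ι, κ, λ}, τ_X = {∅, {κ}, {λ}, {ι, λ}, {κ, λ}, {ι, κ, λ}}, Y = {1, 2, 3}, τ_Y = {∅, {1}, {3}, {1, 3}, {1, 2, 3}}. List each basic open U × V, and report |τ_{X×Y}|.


Basis B = {∅ × ∅, {κ} × {1}, {κ} × {3}, {λ} × {1}, {λ} × {3}, {ι, λ} × {1}, {ι, λ} × {3}, {κ} × {1, 3}, {κ, λ} × {1}, {κ, λ} × {3}, {λ} × {1, 3}, {ι, κ, λ} × {1}, {ι, κ, λ} × {3}, {κ} × {1, 2, 3}, {λ} × {1, 2, 3}, {ι, λ} × {1, 3}, {κ, λ} × {1, 3}, {ι, λ} × {1, 2, 3}, {ι, κ, λ} × {1, 3}, {κ, λ} × {1, 2, 3}, {ι, κ, λ} × {1, 2, 3}}; |τ_{X×Y}| = 70.

Enumerate products U × V with U ∈ τ_X, V ∈ τ_Y (deduplicated):
  ∅ × ∅ = {} (∅)
  {κ} × {1} = {(κ,1)}
  {κ} × {3} = {(κ,3)}
  {λ} × {1} = {(λ,1)}
  {λ} × {3} = {(λ,3)}
  {ι, λ} × {1} = {(ι,1), (λ,1)}
  {ι, λ} × {3} = {(ι,3), (λ,3)}
  {κ} × {1, 3} = {(κ,1), (κ,3)}
  {κ, λ} × {1} = {(κ,1), (λ,1)}
  {κ, λ} × {3} = {(κ,3), (λ,3)}
  {λ} × {1, 3} = {(λ,1), (λ,3)}
  {ι, κ, λ} × {1} = {(ι,1), (κ,1), (λ,1)}
  {ι, κ, λ} × {3} = {(ι,3), (κ,3), (λ,3)}
  {κ} × {1, 2, 3} = {(κ,1), (κ,2), (κ,3)}
  {λ} × {1, 2, 3} = {(λ,1), (λ,2), (λ,3)}
  {ι, λ} × {1, 3} = {(ι,1), (ι,3), (λ,1), (λ,3)}
  {κ, λ} × {1, 3} = {(κ,1), (κ,3), (λ,1), (λ,3)}
  {ι, λ} × {1, 2, 3} = {(ι,1), (ι,2), (ι,3), (λ,1), (λ,2), (λ,3)}
  {ι, κ, λ} × {1, 3} = {(ι,1), (ι,3), (κ,1), (κ,3), (λ,1), (λ,3)}
  {κ, λ} × {1, 2, 3} = {(κ,1), (κ,2), (κ,3), (λ,1), (λ,2), (λ,3)}
  {ι, κ, λ} × {1, 2, 3} = {(ι,1), (ι,2), (ι,3), (κ,1), (κ,2), (κ,3), (λ,1), (λ,2), (λ,3)}
These 21 distinct sets form the basis B.
Close under arbitrary unions to get τ_{X×Y}; counting gives |τ_{X×Y}| = 70.


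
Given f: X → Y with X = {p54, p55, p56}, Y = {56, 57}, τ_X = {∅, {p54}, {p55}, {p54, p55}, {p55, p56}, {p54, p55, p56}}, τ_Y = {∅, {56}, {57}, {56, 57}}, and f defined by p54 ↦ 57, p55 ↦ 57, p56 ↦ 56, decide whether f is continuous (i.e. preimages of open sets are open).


f is NOT continuous.

Compute f^{-1}(U) for each U ∈ τ_Y:
  U = ∅: f^{-1}(U) = ∅ ∈ τ_X ✓.
  U = {56}: f^{-1}(U) = {p56} ∉ τ_X ✗.
  U = {57}: f^{-1}(U) = {p54, p55} ∈ τ_X ✓.
  U = {56, 57}: f^{-1}(U) = {p54, p55, p56} ∈ τ_X ✓.
Found U = {56} with f^{-1}(U) = {p56} not in τ_X. Therefore f is NOT continuous.


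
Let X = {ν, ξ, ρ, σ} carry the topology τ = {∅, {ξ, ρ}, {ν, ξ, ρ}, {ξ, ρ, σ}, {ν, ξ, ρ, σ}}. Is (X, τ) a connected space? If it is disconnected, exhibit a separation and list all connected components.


(X, τ) is connected.

Find clopen sets (U ∈ τ with X ∖ U ∈ τ):
  U = ∅, X ∖ U = {ν, ξ, ρ, σ} — both open, so U is clopen.
  U = {ν, ξ, ρ, σ}, X ∖ U = ∅ — both open, so U is clopen.
Only trivial clopens (∅ and X) exist, so (X, τ) is connected.
Compute connected components by grouping points that agree on all clopens:
  component: {ν, ξ, ρ, σ}


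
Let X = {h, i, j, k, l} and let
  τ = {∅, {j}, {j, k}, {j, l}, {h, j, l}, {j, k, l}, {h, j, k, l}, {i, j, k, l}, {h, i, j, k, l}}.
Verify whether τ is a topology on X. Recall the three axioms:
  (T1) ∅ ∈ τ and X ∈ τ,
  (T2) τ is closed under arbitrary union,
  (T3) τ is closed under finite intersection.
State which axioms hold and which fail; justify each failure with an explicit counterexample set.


τ IS a topology on X.

Axiom (T1): ∅ ∈ τ? Yes; X ∈ τ? Yes.
Axiom (T2/T3): check pairwise unions and intersections of members of τ.
All pairwise intersections and unions checked — each lies in τ. Therefore τ satisfies (T1), (T2), (T3): it IS a topology on X.


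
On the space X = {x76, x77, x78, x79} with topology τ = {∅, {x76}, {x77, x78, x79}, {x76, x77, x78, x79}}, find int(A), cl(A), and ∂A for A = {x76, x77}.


int(A) = {x76}, cl(A) = {x76, x77, x78, x79}, ∂A = {x77, x78, x79}.

Closed sets in (X, τ) are complements of opens:
  closed(X, τ) = {∅, {x76}, {x77, x78, x79}, {x76, x77, x78, x79}}.
int(A) = ⋃ {U ∈ τ : U ⊆ A}. Opens contained in A: ∅, {x76}.
Taking the union of these: int(A) = {x76}.
cl(A) = ⋂ {C closed : A ⊆ C}. Closed sets containing A: {x76, x77, x78, x79}.
Intersecting these: cl(A) = {x76, x77, x78, x79}.
∂A = cl(A) ∖ int(A) = {x76, x77, x78, x79} ∖ {x76} = {x77, x78, x79}.


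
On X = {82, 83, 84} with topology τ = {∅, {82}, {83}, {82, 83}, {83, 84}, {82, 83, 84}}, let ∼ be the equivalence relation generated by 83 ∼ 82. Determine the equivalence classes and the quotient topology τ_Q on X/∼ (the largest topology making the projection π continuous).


X/∼ = {[82=83], [84]}; |τ_Q| = 3.

Equivalence classes: [82=83], [84].
Quotient map π: X → X/∼ sends 82 ↦ [82=83], 83 ↦ [82=83], 84 ↦ [84].
For each subset V ⊆ X/∼, compute π^{-1}(V) ⊆ X and check whether π^{-1}(V) ∈ τ. V is open in τ_Q iff π^{-1}(V) ∈ τ.
  V = {}: π^{-1}(V) = ∅ ∈ τ ✓.
  V = {[82=83]}: π^{-1}(V) = {82, 83} ∈ τ ✓.
  V = {[84]}: π^{-1}(V) = {84} ∉ τ ✗.
  V = {[82=83], [84]}: π^{-1}(V) = {82, 83, 84} ∈ τ ✓.
Open sets in the quotient: τ_Q = {{}, {[82=83]}, {[82=83], [84]}} (3 elements).
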